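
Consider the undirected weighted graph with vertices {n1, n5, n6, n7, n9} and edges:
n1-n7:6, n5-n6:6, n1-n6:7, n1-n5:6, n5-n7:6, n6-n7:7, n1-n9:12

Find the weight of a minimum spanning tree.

Sort edges by weight, then run Kruskal:
n1-n5 (6): add. Components now {n1,n5} {n7} {n9} {n6}
n1-n7 (6): add. Components now {n1,n5,n7} {n9} {n6}
n5-n6 (6): add. Components now {n1,n5,n6,n7} {n9}
n5-n7 (6): skip — n5 and n7 already connected.
n1-n6 (7): skip — n1 and n6 already connected.
n6-n7 (7): skip — n7 and n6 already connected.
n1-n9 (12): add. Components now {n1,n5,n6,n7,n9}
MST edges: n1-n5, n1-n7, n5-n6, n1-n9; total weight 6+6+6+12 = 30.

30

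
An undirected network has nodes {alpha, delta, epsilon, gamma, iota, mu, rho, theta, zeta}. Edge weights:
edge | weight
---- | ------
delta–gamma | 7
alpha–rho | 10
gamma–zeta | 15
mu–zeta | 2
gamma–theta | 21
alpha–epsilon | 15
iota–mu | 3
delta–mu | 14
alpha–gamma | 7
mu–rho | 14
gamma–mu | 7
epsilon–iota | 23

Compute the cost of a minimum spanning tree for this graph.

72

Prim, starting at epsilon.
Step 1: frontier [alpha–epsilon 15, epsilon–iota 23] → take alpha–epsilon (15); add alpha.
Step 2: frontier [alpha–gamma 7, alpha–rho 10, epsilon–iota 23] → take alpha–gamma (7); add gamma.
Step 3: frontier [alpha–rho 10, epsilon–iota 23, delta–gamma 7, gamma–mu 7, gamma–zeta 15, gamma–theta 21] → take delta–gamma (7); add delta.
Step 4: frontier [alpha–rho 10, delta–mu 14, epsilon–iota 23, gamma–mu 7, gamma–zeta 15, gamma–theta 21] → take gamma–mu (7); add mu.
Step 5: frontier [alpha–rho 10, epsilon–iota 23, gamma–zeta 15, gamma–theta 21, mu–zeta 2, iota–mu 3, mu–rho 14] → take mu–zeta (2); add zeta.
Step 6: frontier [alpha–rho 10, epsilon–iota 23, gamma–theta 21, iota–mu 3, mu–rho 14] → take iota–mu (3); add iota.
Step 7: frontier [alpha–rho 10, gamma–theta 21, mu–rho 14] → take alpha–rho (10); add rho.
Step 8: frontier [gamma–theta 21] → take gamma–theta (21); add theta.
MST edges: alpha–epsilon, alpha–gamma, delta–gamma, gamma–mu, mu–zeta, iota–mu, alpha–rho, gamma–theta; total weight 15+7+7+7+2+3+10+21 = 72.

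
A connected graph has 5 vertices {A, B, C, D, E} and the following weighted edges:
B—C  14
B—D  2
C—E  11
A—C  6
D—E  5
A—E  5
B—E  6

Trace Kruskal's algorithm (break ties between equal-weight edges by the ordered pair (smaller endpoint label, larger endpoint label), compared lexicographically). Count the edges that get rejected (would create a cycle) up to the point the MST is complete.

0

Kruskal's algorithm — process edges by increasing weight (ties by edge label):
B—D (2): add — endpoints in different components.
A—E (5): add — endpoints in different components.
D—E (5): add — endpoints in different components.
A—C (6): add — endpoints in different components.
Edges rejected before the tree was complete: 0.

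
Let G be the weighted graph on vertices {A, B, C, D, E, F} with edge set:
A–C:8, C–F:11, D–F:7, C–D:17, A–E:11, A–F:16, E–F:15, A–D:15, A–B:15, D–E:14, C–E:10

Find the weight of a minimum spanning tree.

51

Prim, starting at E.
Step 1: cheapest edge leaving the tree is C–E (10); add C.
Step 2: cheapest edge leaving the tree is A–C (8); add A.
Step 3: cheapest edge leaving the tree is C–F (11); add F.
Step 4: cheapest edge leaving the tree is D–F (7); add D.
Step 5: cheapest edge leaving the tree is A–B (15); add B.
MST edges: C–E, A–C, C–F, D–F, A–B; total weight 10+8+11+7+15 = 51.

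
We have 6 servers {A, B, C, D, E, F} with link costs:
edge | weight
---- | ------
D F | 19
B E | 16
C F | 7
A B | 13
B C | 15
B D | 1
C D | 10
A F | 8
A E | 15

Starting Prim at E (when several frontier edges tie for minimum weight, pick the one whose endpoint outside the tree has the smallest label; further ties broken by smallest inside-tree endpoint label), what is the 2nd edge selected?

A-F

Grow the tree from E using Prim:
Step 1: cheapest edge leaving the tree is A E (15); add A.
Step 2: cheapest edge leaving the tree is A F (8); add F.
Step 3: cheapest edge leaving the tree is C F (7); add C.
Step 4: cheapest edge leaving the tree is C D (10); add D.
Step 5: cheapest edge leaving the tree is B D (1); add B.
The 2nd edge added is A F.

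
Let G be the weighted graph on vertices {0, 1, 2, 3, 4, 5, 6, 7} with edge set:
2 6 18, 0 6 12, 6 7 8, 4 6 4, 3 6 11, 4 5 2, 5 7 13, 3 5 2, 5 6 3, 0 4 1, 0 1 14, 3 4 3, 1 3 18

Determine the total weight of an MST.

48

Sort edges by weight, then run Kruskal:
0 4 (1): add — endpoints in different components.
3 5 (2): add — endpoints in different components.
4 5 (2): add — endpoints in different components.
3 4 (3): skip — 3 and 4 already connected.
5 6 (3): add — endpoints in different components.
4 6 (4): skip — 4 and 6 already connected.
6 7 (8): add — endpoints in different components.
3 6 (11): skip — 3 and 6 already connected.
0 6 (12): skip — 0 and 6 already connected.
5 7 (13): skip — 5 and 7 already connected.
0 1 (14): add — endpoints in different components.
1 3 (18): skip — 1 and 3 already connected.
2 6 (18): add — endpoints in different components.
MST edges: 0 4, 3 5, 4 5, 5 6, 6 7, 0 1, 2 6; total weight 1+2+2+3+8+14+18 = 48.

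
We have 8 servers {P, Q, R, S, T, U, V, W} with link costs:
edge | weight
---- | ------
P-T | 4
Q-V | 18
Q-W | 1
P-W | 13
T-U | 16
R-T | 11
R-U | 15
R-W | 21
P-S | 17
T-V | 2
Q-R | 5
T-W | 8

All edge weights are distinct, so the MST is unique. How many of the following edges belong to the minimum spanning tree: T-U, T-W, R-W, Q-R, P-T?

Sort edges by weight, then run Kruskal:
Q-W (1): add — endpoints in different components.
T-V (2): add — endpoints in different components.
P-T (4): add — endpoints in different components.
Q-R (5): add — endpoints in different components.
T-W (8): add — endpoints in different components.
R-T (11): skip — T and R already connected.
P-W (13): skip — P and W already connected.
R-U (15): add — endpoints in different components.
T-U (16): skip — T and U already connected.
P-S (17): add — endpoints in different components.
MST edge set: {Q-W, T-V, P-T, Q-R, T-W, R-U, P-S}.
Of the listed edges, {T-W, Q-R, P-T} are in the MST → 3.

3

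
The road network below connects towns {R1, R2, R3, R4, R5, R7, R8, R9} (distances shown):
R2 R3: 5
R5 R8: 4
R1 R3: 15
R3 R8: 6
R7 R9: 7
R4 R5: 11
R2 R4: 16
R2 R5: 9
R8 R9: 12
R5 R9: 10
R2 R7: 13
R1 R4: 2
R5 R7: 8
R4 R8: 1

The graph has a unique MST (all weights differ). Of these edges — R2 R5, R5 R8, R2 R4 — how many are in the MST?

1

Kruskal's algorithm — process edges by increasing weight (ties by edge label):
R4 R8 (1): add — endpoints in different components.
R1 R4 (2): add — endpoints in different components.
R5 R8 (4): add — endpoints in different components.
R2 R3 (5): add — endpoints in different components.
R3 R8 (6): add — endpoints in different components.
R7 R9 (7): add — endpoints in different components.
R5 R7 (8): add — endpoints in different components.
MST edge set: {R4 R8, R1 R4, R5 R8, R2 R3, R3 R8, R7 R9, R5 R7}.
Of the listed edges, {R5 R8} are in the MST → 1.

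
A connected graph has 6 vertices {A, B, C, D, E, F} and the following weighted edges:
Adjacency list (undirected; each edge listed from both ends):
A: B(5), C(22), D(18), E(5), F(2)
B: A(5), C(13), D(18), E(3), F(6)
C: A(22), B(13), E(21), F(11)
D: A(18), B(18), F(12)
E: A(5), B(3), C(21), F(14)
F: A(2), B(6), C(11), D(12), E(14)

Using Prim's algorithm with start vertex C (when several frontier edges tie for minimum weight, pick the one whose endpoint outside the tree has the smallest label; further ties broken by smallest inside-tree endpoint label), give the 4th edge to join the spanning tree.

B-E

Grow the tree from C using Prim:
Step 1: frontier [C–F 11, B–C 13, C–E 21, A–C 22] → take C–F (11); add F.
Step 2: frontier [B–C 13, C–E 21, A–C 22, A–F 2, B–F 6, D–F 12, E–F 14] → take A–F (2); add A.
Step 3: frontier [A–B 5, A–E 5, A–D 18, B–C 13, C–E 21, B–F 6, D–F 12, E–F 14] → take A–B (5); add B.
Step 4: frontier [A–E 5, A–D 18, B–E 3, B–D 18, C–E 21, D–F 12, E–F 14] → take B–E (3); add E.
Step 5: frontier [A–D 18, B–D 18, D–F 12] → take D–F (12); add D.
The 4th edge added is B–E.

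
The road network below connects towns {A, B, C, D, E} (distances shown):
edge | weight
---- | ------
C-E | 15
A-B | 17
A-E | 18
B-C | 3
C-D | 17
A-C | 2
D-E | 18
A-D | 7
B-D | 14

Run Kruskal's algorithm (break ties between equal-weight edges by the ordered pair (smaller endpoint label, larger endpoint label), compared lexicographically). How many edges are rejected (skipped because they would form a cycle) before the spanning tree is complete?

Sort edges by weight, then run Kruskal:
A-C (2): add. Components now {A,C} {B} {D} {E}
B-C (3): add. Components now {A,B,C} {D} {E}
A-D (7): add. Components now {A,B,C,D} {E}
B-D (14): skip — B and D already connected.
C-E (15): add. Components now {A,B,C,D,E}
Edges rejected before the tree was complete: 1.

1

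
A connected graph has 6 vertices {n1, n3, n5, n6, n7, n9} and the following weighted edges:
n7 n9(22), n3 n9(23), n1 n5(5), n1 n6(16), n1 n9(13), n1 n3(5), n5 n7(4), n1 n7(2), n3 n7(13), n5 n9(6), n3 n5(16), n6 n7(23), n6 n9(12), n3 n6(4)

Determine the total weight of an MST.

21

Sort edges by weight, then run Kruskal:
n1 n7 (2): add. Components now {n5} {n1,n7} {n3} {n9} {n6}
n3 n6 (4): add. Components now {n5} {n1,n7} {n3,n6} {n9}
n5 n7 (4): add. Components now {n1,n5,n7} {n3,n6} {n9}
n1 n3 (5): add. Components now {n1,n3,n5,n6,n7} {n9}
n1 n5 (5): skip — n5 and n1 already connected.
n5 n9 (6): add. Components now {n1,n3,n5,n6,n7,n9}
MST edges: n1 n7, n3 n6, n5 n7, n1 n3, n5 n9; total weight 2+4+4+5+6 = 21.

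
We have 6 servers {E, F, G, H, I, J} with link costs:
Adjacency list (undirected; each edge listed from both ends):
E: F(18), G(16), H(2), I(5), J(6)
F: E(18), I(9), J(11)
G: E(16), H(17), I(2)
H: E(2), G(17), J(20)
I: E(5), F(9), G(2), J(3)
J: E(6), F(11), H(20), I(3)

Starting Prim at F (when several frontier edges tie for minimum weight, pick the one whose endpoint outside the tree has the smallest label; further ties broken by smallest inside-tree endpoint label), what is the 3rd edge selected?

I-J

Prim's algorithm from F:
Step 1: frontier [F-I 9, F-J 11, E-F 18] → take F-I (9); add I.
Step 2: frontier [F-J 11, E-F 18, G-I 2, I-J 3, E-I 5] → take G-I (2); add G.
Step 3: frontier [F-J 11, E-F 18, E-G 16, G-H 17, I-J 3, E-I 5] → take I-J (3); add J.
Step 4: frontier [E-F 18, E-G 16, G-H 17, E-I 5, E-J 6, H-J 20] → take E-I (5); add E.
Step 5: frontier [E-H 2, G-H 17, H-J 20] → take E-H (2); add H.
The 3rd edge added is I-J.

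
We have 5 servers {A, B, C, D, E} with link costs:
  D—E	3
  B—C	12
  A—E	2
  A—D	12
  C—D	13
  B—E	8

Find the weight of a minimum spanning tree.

25

Prim's algorithm from E:
Step 1: frontier [A—E 2, D—E 3, B—E 8] → take A—E (2); add A.
Step 2: frontier [A—D 12, D—E 3, B—E 8] → take D—E (3); add D.
Step 3: frontier [C—D 13, B—E 8] → take B—E (8); add B.
Step 4: frontier [B—C 12, C—D 13] → take B—C (12); add C.
MST edges: A—E, D—E, B—E, B—C; total weight 2+3+8+12 = 25.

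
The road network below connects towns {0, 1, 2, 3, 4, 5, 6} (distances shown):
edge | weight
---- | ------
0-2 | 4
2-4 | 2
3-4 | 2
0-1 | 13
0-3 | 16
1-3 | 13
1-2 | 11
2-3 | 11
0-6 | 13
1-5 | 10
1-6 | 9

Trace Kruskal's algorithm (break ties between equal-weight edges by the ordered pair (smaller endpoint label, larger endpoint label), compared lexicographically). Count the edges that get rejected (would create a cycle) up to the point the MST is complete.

0

Kruskal: consider edges lightest-first.
2-4 (2): add — endpoints in different components.
3-4 (2): add — endpoints in different components.
0-2 (4): add — endpoints in different components.
1-6 (9): add — endpoints in different components.
1-5 (10): add — endpoints in different components.
1-2 (11): add — endpoints in different components.
Edges rejected before the tree was complete: 0.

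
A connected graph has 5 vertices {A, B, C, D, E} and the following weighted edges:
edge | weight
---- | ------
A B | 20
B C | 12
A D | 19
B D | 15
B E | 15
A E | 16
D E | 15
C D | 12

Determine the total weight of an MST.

55

Prim, starting at A.
Step 1: cheapest edge leaving the tree is A E (16); add E.
Step 2: cheapest edge leaving the tree is B E (15); add B.
Step 3: cheapest edge leaving the tree is B C (12); add C.
Step 4: cheapest edge leaving the tree is C D (12); add D.
MST edges: A E, B E, B C, C D; total weight 16+15+12+12 = 55.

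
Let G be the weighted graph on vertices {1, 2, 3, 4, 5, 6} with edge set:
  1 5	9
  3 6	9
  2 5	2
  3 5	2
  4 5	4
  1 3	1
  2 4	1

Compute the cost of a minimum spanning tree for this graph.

Sort edges by weight, then run Kruskal:
1 3 (1): add — endpoints in different components.
2 4 (1): add — endpoints in different components.
2 5 (2): add — endpoints in different components.
3 5 (2): add — endpoints in different components.
4 5 (4): skip — 4 and 5 already connected.
1 5 (9): skip — 1 and 5 already connected.
3 6 (9): add — endpoints in different components.
MST edges: 1 3, 2 4, 2 5, 3 5, 3 6; total weight 1+1+2+2+9 = 15.

15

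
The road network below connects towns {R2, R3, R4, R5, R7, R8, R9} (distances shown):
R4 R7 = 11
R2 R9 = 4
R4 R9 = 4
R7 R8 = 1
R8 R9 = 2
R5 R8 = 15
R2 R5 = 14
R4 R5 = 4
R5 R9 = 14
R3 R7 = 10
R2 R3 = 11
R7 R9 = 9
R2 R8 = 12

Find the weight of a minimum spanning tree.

25

Kruskal's algorithm — process edges by increasing weight (ties by edge label):
R7 R8 (1): add. Components now {R7,R8} {R4} {R2} {R3} {R5} {R9}
R8 R9 (2): add. Components now {R7,R8,R9} {R4} {R2} {R3} {R5}
R2 R9 (4): add. Components now {R2,R7,R8,R9} {R4} {R3} {R5}
R4 R5 (4): add. Components now {R2,R7,R8,R9} {R4,R5} {R3}
R4 R9 (4): add. Components now {R2,R4,R5,R7,R8,R9} {R3}
R7 R9 (9): skip — R7 and R9 already connected.
R3 R7 (10): add. Components now {R2,R3,R4,R5,R7,R8,R9}
MST edges: R7 R8, R8 R9, R2 R9, R4 R5, R4 R9, R3 R7; total weight 1+2+4+4+4+10 = 25.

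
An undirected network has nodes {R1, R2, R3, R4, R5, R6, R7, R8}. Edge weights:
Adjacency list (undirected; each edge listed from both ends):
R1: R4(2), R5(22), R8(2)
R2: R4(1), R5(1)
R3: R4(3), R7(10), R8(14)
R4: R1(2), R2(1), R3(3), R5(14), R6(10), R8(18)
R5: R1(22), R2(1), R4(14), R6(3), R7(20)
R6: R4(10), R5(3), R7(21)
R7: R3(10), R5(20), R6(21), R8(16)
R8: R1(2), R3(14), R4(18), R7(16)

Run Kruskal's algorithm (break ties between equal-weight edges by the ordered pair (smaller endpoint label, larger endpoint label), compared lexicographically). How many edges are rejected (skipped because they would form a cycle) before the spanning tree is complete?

Sort edges by weight, then run Kruskal:
R2–R4 (1): add — endpoints in different components.
R2–R5 (1): add — endpoints in different components.
R1–R4 (2): add — endpoints in different components.
R1–R8 (2): add — endpoints in different components.
R3–R4 (3): add — endpoints in different components.
R5–R6 (3): add — endpoints in different components.
R3–R7 (10): add — endpoints in different components.
Edges rejected before the tree was complete: 0.

0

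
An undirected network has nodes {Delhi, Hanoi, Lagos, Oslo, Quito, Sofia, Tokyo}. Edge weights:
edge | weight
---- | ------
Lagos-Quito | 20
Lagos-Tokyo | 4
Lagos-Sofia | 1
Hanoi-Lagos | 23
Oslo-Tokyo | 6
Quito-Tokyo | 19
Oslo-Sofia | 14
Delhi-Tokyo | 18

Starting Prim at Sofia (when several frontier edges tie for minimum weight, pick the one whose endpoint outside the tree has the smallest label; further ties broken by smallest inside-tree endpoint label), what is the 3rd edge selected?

Oslo-Tokyo

Grow the tree from Sofia using Prim:
Step 1: frontier [Lagos-Sofia 1, Oslo-Sofia 14] → take Lagos-Sofia (1); add Lagos.
Step 2: frontier [Lagos-Tokyo 4, Lagos-Quito 20, Hanoi-Lagos 23, Oslo-Sofia 14] → take Lagos-Tokyo (4); add Tokyo.
Step 3: frontier [Lagos-Quito 20, Hanoi-Lagos 23, Oslo-Sofia 14, Oslo-Tokyo 6, Delhi-Tokyo 18, Quito-Tokyo 19] → take Oslo-Tokyo (6); add Oslo.
Step 4: frontier [Lagos-Quito 20, Hanoi-Lagos 23, Delhi-Tokyo 18, Quito-Tokyo 19] → take Delhi-Tokyo (18); add Delhi.
Step 5: frontier [Lagos-Quito 20, Hanoi-Lagos 23, Quito-Tokyo 19] → take Quito-Tokyo (19); add Quito.
Step 6: frontier [Hanoi-Lagos 23] → take Hanoi-Lagos (23); add Hanoi.
The 3rd edge added is Oslo-Tokyo.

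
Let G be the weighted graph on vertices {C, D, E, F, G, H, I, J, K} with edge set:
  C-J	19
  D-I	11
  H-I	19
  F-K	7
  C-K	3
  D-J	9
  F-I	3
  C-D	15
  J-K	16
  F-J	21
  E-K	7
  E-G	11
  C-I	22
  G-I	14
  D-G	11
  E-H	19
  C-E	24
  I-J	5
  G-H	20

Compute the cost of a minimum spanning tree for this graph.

64

Kruskal's algorithm — process edges by increasing weight (ties by edge label):
C-K (3): add — endpoints in different components.
F-I (3): add — endpoints in different components.
I-J (5): add — endpoints in different components.
E-K (7): add — endpoints in different components.
F-K (7): add — endpoints in different components.
D-J (9): add — endpoints in different components.
D-G (11): add — endpoints in different components.
D-I (11): skip — D and I already connected.
E-G (11): skip — E and G already connected.
G-I (14): skip — G and I already connected.
C-D (15): skip — C and D already connected.
J-K (16): skip — J and K already connected.
C-J (19): skip — C and J already connected.
E-H (19): add — endpoints in different components.
MST edges: C-K, F-I, I-J, E-K, F-K, D-J, D-G, E-H; total weight 3+3+5+7+7+9+11+19 = 64.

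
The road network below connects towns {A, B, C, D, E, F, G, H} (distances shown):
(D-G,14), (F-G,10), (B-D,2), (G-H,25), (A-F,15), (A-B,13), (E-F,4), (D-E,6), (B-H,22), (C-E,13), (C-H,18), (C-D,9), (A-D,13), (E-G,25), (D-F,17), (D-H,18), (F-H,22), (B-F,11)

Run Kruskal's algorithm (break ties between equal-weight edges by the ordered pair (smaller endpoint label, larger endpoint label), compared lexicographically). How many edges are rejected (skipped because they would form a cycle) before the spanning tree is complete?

6

Sort edges by weight, then run Kruskal:
B-D (2): add — endpoints in different components.
E-F (4): add — endpoints in different components.
D-E (6): add — endpoints in different components.
C-D (9): add — endpoints in different components.
F-G (10): add — endpoints in different components.
B-F (11): skip — B and F already connected.
A-B (13): add — endpoints in different components.
A-D (13): skip — A and D already connected.
C-E (13): skip — C and E already connected.
D-G (14): skip — D and G already connected.
A-F (15): skip — A and F already connected.
D-F (17): skip — D and F already connected.
C-H (18): add — endpoints in different components.
Edges rejected before the tree was complete: 6.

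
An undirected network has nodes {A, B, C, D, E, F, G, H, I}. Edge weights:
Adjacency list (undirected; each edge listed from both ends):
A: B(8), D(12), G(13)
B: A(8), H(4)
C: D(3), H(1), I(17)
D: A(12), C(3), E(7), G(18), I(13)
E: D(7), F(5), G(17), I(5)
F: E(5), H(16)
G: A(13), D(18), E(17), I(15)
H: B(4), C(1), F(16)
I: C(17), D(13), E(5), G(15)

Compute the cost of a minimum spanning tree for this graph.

Sort edges by weight, then run Kruskal:
C-H (1): add — endpoints in different components.
C-D (3): add — endpoints in different components.
B-H (4): add — endpoints in different components.
E-F (5): add — endpoints in different components.
E-I (5): add — endpoints in different components.
D-E (7): add — endpoints in different components.
A-B (8): add — endpoints in different components.
A-D (12): skip — A and D already connected.
A-G (13): add — endpoints in different components.
MST edges: C-H, C-D, B-H, E-F, E-I, D-E, A-B, A-G; total weight 1+3+4+5+5+7+8+13 = 46.

46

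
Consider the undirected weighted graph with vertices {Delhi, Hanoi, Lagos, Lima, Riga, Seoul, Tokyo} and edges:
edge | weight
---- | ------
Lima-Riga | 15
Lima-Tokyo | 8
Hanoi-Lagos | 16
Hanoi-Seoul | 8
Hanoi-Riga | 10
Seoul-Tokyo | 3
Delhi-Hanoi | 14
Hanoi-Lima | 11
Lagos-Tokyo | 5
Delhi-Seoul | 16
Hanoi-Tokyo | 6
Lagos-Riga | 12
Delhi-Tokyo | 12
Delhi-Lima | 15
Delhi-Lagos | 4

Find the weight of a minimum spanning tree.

Kruskal: consider edges lightest-first.
Seoul-Tokyo (3): add. Components now {Lagos} {Delhi} {Seoul,Tokyo} {Hanoi} {Lima} {Riga}
Delhi-Lagos (4): add. Components now {Delhi,Lagos} {Seoul,Tokyo} {Hanoi} {Lima} {Riga}
Lagos-Tokyo (5): add. Components now {Delhi,Lagos,Seoul,Tokyo} {Hanoi} {Lima} {Riga}
Hanoi-Tokyo (6): add. Components now {Delhi,Hanoi,Lagos,Seoul,Tokyo} {Lima} {Riga}
Hanoi-Seoul (8): skip — Seoul and Hanoi already connected.
Lima-Tokyo (8): add. Components now {Delhi,Hanoi,Lagos,Lima,Seoul,Tokyo} {Riga}
Hanoi-Riga (10): add. Components now {Delhi,Hanoi,Lagos,Lima,Riga,Seoul,Tokyo}
MST edges: Seoul-Tokyo, Delhi-Lagos, Lagos-Tokyo, Hanoi-Tokyo, Lima-Tokyo, Hanoi-Riga; total weight 3+4+5+6+8+10 = 36.

36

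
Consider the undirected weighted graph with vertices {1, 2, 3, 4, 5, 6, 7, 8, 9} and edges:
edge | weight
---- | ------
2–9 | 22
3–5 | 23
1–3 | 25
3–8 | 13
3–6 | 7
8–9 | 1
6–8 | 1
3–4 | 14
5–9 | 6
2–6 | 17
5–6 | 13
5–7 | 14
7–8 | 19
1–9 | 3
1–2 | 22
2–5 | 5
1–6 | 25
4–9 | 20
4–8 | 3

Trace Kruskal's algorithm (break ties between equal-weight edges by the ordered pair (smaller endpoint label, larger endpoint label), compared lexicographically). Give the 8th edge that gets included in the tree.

Kruskal: consider edges lightest-first.
6–8 (1): add — endpoints in different components.
8–9 (1): add — endpoints in different components.
1–9 (3): add — endpoints in different components.
4–8 (3): add — endpoints in different components.
2–5 (5): add — endpoints in different components.
5–9 (6): add — endpoints in different components.
3–6 (7): add — endpoints in different components.
3–8 (13): skip — 3 and 8 already connected.
5–6 (13): skip — 5 and 6 already connected.
3–4 (14): skip — 3 and 4 already connected.
5–7 (14): add — endpoints in different components.
The 8th edge added is 5–7.

5-7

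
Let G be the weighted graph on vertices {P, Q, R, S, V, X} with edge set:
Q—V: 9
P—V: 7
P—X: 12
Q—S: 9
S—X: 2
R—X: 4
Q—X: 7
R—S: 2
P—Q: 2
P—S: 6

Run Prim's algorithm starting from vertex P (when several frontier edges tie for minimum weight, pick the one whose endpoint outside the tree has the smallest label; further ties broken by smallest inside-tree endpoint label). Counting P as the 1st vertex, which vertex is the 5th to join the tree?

Prim's algorithm from P:
Step 1: frontier [P—Q 2, P—S 6, P—V 7, P—X 12] → take P—Q (2); add Q.
Step 2: frontier [P—S 6, P—V 7, P—X 12, Q—X 7, Q—S 9, Q—V 9] → take P—S (6); add S.
Step 3: frontier [P—V 7, P—X 12, Q—X 7, Q—V 9, R—S 2, S—X 2] → take R—S (2); add R.
Step 4: frontier [P—V 7, P—X 12, Q—X 7, Q—V 9, R—X 4, S—X 2] → take S—X (2); add X.
Step 5: frontier [P—V 7, Q—V 9] → take P—V (7); add V.
Vertex order: P, Q, S, R, X, V. The 5th vertex is X.

X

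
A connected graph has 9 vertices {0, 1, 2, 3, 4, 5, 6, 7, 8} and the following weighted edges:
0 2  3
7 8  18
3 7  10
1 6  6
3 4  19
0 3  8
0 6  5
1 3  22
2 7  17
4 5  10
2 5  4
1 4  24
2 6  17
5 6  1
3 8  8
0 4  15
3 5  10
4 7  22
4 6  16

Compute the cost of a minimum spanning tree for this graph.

50

Prim's algorithm from 2:
Step 1: cheapest edge leaving the tree is 0 2 (3); add 0.
Step 2: cheapest edge leaving the tree is 2 5 (4); add 5.
Step 3: cheapest edge leaving the tree is 5 6 (1); add 6.
Step 4: cheapest edge leaving the tree is 1 6 (6); add 1.
Step 5: cheapest edge leaving the tree is 0 3 (8); add 3.
Step 6: cheapest edge leaving the tree is 3 8 (8); add 8.
Step 7: cheapest edge leaving the tree is 4 5 (10); add 4.
Step 8: cheapest edge leaving the tree is 3 7 (10); add 7.
MST edges: 0 2, 2 5, 5 6, 1 6, 0 3, 3 8, 4 5, 3 7; total weight 3+4+1+6+8+8+10+10 = 50.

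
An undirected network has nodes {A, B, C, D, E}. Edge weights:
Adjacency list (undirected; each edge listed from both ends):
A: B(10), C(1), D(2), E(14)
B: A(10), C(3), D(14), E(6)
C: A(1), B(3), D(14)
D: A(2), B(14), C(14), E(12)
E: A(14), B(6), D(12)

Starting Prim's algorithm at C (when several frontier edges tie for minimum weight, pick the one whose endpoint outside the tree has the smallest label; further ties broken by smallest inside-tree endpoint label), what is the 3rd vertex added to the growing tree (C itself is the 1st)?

Grow the tree from C using Prim:
Step 1: cheapest edge leaving the tree is A—C (1); add A.
Step 2: cheapest edge leaving the tree is A—D (2); add D.
Step 3: cheapest edge leaving the tree is B—C (3); add B.
Step 4: cheapest edge leaving the tree is B—E (6); add E.
Vertex order: C, A, D, B, E. The 3rd vertex is D.

D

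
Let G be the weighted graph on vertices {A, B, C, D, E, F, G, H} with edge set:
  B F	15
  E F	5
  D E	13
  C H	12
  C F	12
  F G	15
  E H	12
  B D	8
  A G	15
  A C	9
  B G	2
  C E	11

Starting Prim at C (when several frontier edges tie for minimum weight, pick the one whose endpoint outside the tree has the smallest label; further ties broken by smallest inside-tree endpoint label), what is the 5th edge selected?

Prim, starting at C.
Step 1: cheapest edge leaving the tree is A C (9); add A.
Step 2: cheapest edge leaving the tree is C E (11); add E.
Step 3: cheapest edge leaving the tree is E F (5); add F.
Step 4: cheapest edge leaving the tree is C H (12); add H.
Step 5: cheapest edge leaving the tree is D E (13); add D.
Step 6: cheapest edge leaving the tree is B D (8); add B.
Step 7: cheapest edge leaving the tree is B G (2); add G.
The 5th edge added is D E.

D-E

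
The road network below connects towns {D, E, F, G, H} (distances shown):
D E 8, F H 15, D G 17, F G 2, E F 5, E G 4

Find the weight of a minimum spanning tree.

29

Prim's algorithm from E:
Step 1: frontier [E G 4, E F 5, D E 8] → take E G (4); add G.
Step 2: frontier [E F 5, D E 8, F G 2, D G 17] → take F G (2); add F.
Step 3: frontier [D E 8, F H 15, D G 17] → take D E (8); add D.
Step 4: frontier [F H 15] → take F H (15); add H.
MST edges: E G, F G, D E, F H; total weight 4+2+8+15 = 29.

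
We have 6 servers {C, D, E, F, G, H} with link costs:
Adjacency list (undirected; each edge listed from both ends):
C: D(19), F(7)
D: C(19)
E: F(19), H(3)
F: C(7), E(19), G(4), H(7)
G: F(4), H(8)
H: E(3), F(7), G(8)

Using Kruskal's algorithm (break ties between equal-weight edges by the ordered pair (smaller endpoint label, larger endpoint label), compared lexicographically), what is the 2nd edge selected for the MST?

F-G

Kruskal's algorithm — process edges by increasing weight (ties by edge label):
E H (3): add. Components now {C} {D} {E,H} {F} {G}
F G (4): add. Components now {C} {D} {E,H} {F,G}
C F (7): add. Components now {C,F,G} {D} {E,H}
F H (7): add. Components now {C,E,F,G,H} {D}
G H (8): skip — G and H already connected.
C D (19): add. Components now {C,D,E,F,G,H}
The 2nd edge added is F G.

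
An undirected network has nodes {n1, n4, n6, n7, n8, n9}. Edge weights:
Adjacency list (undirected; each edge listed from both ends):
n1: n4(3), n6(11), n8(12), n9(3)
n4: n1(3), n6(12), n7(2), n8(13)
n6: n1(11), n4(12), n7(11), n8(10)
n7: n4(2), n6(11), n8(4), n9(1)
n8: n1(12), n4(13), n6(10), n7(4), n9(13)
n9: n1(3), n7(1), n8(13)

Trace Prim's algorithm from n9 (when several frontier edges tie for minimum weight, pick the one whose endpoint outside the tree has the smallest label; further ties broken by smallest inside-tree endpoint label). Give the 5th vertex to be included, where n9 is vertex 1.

Grow the tree from n9 using Prim:
Step 1: frontier [n7-n9 1, n1-n9 3, n8-n9 13] → take n7-n9 (1); add n7.
Step 2: frontier [n4-n7 2, n7-n8 4, n6-n7 11, n1-n9 3, n8-n9 13] → take n4-n7 (2); add n4.
Step 3: frontier [n1-n4 3, n4-n6 12, n4-n8 13, n7-n8 4, n6-n7 11, n1-n9 3, n8-n9 13] → take n1-n4 (3); add n1.
Step 4: frontier [n1-n6 11, n1-n8 12, n4-n6 12, n4-n8 13, n7-n8 4, n6-n7 11, n8-n9 13] → take n7-n8 (4); add n8.
Step 5: frontier [n1-n6 11, n4-n6 12, n6-n7 11, n6-n8 10] → take n6-n8 (10); add n6.
Vertex order: n9, n7, n4, n1, n8, n6. The 5th vertex is n8.

n8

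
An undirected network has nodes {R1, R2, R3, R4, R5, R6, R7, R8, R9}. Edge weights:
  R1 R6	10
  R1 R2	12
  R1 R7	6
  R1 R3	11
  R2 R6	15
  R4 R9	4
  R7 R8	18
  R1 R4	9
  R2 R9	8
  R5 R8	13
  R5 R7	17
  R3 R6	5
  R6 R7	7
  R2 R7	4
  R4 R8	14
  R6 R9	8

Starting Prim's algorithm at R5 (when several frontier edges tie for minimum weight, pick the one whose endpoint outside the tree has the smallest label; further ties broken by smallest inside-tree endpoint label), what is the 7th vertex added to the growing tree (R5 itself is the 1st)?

R1

Prim's algorithm from R5:
Step 1: cheapest edge leaving the tree is R5 R8 (13); add R8.
Step 2: cheapest edge leaving the tree is R4 R8 (14); add R4.
Step 3: cheapest edge leaving the tree is R4 R9 (4); add R9.
Step 4: cheapest edge leaving the tree is R2 R9 (8); add R2.
Step 5: cheapest edge leaving the tree is R2 R7 (4); add R7.
Step 6: cheapest edge leaving the tree is R1 R7 (6); add R1.
Step 7: cheapest edge leaving the tree is R6 R7 (7); add R6.
Step 8: cheapest edge leaving the tree is R3 R6 (5); add R3.
Vertex order: R5, R8, R4, R9, R2, R7, R1, R6, R3. The 7th vertex is R1.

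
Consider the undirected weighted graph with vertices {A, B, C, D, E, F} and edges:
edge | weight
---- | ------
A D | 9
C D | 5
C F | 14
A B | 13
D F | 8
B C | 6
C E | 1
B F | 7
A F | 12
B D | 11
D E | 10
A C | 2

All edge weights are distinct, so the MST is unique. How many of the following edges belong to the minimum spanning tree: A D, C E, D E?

1

Sort edges by weight, then run Kruskal:
C E (1): add — endpoints in different components.
A C (2): add — endpoints in different components.
C D (5): add — endpoints in different components.
B C (6): add — endpoints in different components.
B F (7): add — endpoints in different components.
MST edge set: {C E, A C, C D, B C, B F}.
Of the listed edges, {C E} are in the MST → 1.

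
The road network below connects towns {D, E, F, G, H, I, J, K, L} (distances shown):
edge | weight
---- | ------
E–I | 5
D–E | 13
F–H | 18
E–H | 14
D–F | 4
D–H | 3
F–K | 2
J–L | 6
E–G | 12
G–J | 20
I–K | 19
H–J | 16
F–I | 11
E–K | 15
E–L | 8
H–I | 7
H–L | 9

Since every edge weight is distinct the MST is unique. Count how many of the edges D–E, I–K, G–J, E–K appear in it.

Kruskal's algorithm — process edges by increasing weight (ties by edge label):
F–K (2): add — endpoints in different components.
D–H (3): add — endpoints in different components.
D–F (4): add — endpoints in different components.
E–I (5): add — endpoints in different components.
J–L (6): add — endpoints in different components.
H–I (7): add — endpoints in different components.
E–L (8): add — endpoints in different components.
H–L (9): skip — H and L already connected.
F–I (11): skip — F and I already connected.
E–G (12): add — endpoints in different components.
MST edge set: {F–K, D–H, D–F, E–I, J–L, H–I, E–L, E–G}.
Of the listed edges, {} are in the MST → 0.

0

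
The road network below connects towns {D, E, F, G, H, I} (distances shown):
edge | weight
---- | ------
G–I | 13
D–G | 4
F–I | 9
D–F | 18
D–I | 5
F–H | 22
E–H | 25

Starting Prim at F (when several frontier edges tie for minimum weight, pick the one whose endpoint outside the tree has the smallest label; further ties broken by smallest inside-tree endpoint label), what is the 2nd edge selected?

Grow the tree from F using Prim:
Step 1: cheapest edge leaving the tree is F–I (9); add I.
Step 2: cheapest edge leaving the tree is D–I (5); add D.
Step 3: cheapest edge leaving the tree is D–G (4); add G.
Step 4: cheapest edge leaving the tree is F–H (22); add H.
Step 5: cheapest edge leaving the tree is E–H (25); add E.
The 2nd edge added is D–I.

D-I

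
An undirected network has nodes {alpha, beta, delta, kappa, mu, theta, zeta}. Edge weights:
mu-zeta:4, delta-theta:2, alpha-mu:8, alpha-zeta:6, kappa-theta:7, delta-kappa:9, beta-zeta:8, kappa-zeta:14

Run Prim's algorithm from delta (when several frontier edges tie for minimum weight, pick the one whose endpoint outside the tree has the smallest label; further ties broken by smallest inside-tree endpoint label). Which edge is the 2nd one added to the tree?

kappa-theta

Prim's algorithm from delta:
Step 1: frontier [delta-theta 2, delta-kappa 9] → take delta-theta (2); add theta.
Step 2: frontier [delta-kappa 9, kappa-theta 7] → take kappa-theta (7); add kappa.
Step 3: frontier [kappa-zeta 14] → take kappa-zeta (14); add zeta.
Step 4: frontier [mu-zeta 4, alpha-zeta 6, beta-zeta 8] → take mu-zeta (4); add mu.
Step 5: frontier [alpha-mu 8, alpha-zeta 6, beta-zeta 8] → take alpha-zeta (6); add alpha.
Step 6: frontier [beta-zeta 8] → take beta-zeta (8); add beta.
The 2nd edge added is kappa-theta.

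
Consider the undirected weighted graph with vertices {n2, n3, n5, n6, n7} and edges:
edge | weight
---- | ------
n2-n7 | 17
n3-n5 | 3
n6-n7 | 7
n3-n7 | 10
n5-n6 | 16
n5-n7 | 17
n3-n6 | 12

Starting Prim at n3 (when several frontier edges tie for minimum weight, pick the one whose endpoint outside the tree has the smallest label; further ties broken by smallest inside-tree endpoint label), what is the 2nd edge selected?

Grow the tree from n3 using Prim:
Step 1: frontier [n3-n5 3, n3-n7 10, n3-n6 12] → take n3-n5 (3); add n5.
Step 2: frontier [n3-n7 10, n3-n6 12, n5-n6 16, n5-n7 17] → take n3-n7 (10); add n7.
Step 3: frontier [n3-n6 12, n5-n6 16, n6-n7 7, n2-n7 17] → take n6-n7 (7); add n6.
Step 4: frontier [n2-n7 17] → take n2-n7 (17); add n2.
The 2nd edge added is n3-n7.

n3-n7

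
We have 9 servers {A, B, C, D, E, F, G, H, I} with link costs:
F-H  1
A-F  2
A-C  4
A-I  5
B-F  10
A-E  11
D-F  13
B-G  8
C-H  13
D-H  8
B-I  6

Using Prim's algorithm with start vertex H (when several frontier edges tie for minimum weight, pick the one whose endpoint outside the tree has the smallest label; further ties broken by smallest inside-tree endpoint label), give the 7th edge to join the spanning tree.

B-G

Grow the tree from H using Prim:
Step 1: cheapest edge leaving the tree is F-H (1); add F.
Step 2: cheapest edge leaving the tree is A-F (2); add A.
Step 3: cheapest edge leaving the tree is A-C (4); add C.
Step 4: cheapest edge leaving the tree is A-I (5); add I.
Step 5: cheapest edge leaving the tree is B-I (6); add B.
Step 6: cheapest edge leaving the tree is D-H (8); add D.
Step 7: cheapest edge leaving the tree is B-G (8); add G.
Step 8: cheapest edge leaving the tree is A-E (11); add E.
The 7th edge added is B-G.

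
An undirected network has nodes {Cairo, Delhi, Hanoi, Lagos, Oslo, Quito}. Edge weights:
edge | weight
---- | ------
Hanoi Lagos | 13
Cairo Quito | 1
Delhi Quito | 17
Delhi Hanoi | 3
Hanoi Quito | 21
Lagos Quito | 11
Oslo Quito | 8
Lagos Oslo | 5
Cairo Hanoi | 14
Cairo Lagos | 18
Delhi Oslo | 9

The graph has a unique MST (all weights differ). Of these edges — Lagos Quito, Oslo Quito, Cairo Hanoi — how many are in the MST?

Kruskal's algorithm — process edges by increasing weight (ties by edge label):
Cairo Quito (1): add. Components now {Oslo} {Cairo,Quito} {Delhi} {Hanoi} {Lagos}
Delhi Hanoi (3): add. Components now {Oslo} {Cairo,Quito} {Delhi,Hanoi} {Lagos}
Lagos Oslo (5): add. Components now {Lagos,Oslo} {Cairo,Quito} {Delhi,Hanoi}
Oslo Quito (8): add. Components now {Cairo,Lagos,Oslo,Quito} {Delhi,Hanoi}
Delhi Oslo (9): add. Components now {Cairo,Delhi,Hanoi,Lagos,Oslo,Quito}
MST edge set: {Cairo Quito, Delhi Hanoi, Lagos Oslo, Oslo Quito, Delhi Oslo}.
Of the listed edges, {Oslo Quito} are in the MST → 1.

1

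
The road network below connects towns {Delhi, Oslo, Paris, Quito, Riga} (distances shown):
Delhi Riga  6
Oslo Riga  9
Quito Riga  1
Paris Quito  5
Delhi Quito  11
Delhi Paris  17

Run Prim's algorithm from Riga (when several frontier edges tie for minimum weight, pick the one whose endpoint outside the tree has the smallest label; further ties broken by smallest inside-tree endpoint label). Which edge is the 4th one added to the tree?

Oslo-Riga

Grow the tree from Riga using Prim:
Step 1: cheapest edge leaving the tree is Quito Riga (1); add Quito.
Step 2: cheapest edge leaving the tree is Paris Quito (5); add Paris.
Step 3: cheapest edge leaving the tree is Delhi Riga (6); add Delhi.
Step 4: cheapest edge leaving the tree is Oslo Riga (9); add Oslo.
The 4th edge added is Oslo Riga.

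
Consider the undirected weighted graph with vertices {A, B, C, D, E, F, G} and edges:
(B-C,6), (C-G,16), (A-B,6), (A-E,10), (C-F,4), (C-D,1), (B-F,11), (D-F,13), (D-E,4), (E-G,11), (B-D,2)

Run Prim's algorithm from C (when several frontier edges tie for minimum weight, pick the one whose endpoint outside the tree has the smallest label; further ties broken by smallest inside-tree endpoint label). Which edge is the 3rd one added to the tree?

Grow the tree from C using Prim:
Step 1: frontier [C-D 1, C-F 4, B-C 6, C-G 16] → take C-D (1); add D.
Step 2: frontier [C-F 4, B-C 6, C-G 16, B-D 2, D-E 4, D-F 13] → take B-D (2); add B.
Step 3: frontier [A-B 6, B-F 11, C-F 4, C-G 16, D-E 4, D-F 13] → take D-E (4); add E.
Step 4: frontier [A-B 6, B-F 11, C-F 4, C-G 16, D-F 13, A-E 10, E-G 11] → take C-F (4); add F.
Step 5: frontier [A-B 6, C-G 16, A-E 10, E-G 11] → take A-B (6); add A.
Step 6: frontier [C-G 16, E-G 11] → take E-G (11); add G.
The 3rd edge added is D-E.

D-E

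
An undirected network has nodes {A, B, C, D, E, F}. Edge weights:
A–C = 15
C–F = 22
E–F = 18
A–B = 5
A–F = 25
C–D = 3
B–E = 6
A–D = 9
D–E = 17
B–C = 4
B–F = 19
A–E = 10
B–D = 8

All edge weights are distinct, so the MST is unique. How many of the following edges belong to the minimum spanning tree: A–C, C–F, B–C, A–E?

Sort edges by weight, then run Kruskal:
C–D (3): add. Components now {A} {B} {C,D} {E} {F}
B–C (4): add. Components now {A} {B,C,D} {E} {F}
A–B (5): add. Components now {A,B,C,D} {E} {F}
B–E (6): add. Components now {A,B,C,D,E} {F}
B–D (8): skip — B and D already connected.
A–D (9): skip — A and D already connected.
A–E (10): skip — A and E already connected.
A–C (15): skip — A and C already connected.
D–E (17): skip — D and E already connected.
E–F (18): add. Components now {A,B,C,D,E,F}
MST edge set: {C–D, B–C, A–B, B–E, E–F}.
Of the listed edges, {B–C} are in the MST → 1.

1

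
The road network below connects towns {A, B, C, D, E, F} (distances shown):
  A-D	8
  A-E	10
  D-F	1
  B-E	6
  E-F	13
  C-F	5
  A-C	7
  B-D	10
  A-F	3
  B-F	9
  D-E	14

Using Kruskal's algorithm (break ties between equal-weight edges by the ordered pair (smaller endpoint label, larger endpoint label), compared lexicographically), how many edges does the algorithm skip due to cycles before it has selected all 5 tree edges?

2

Sort edges by weight, then run Kruskal:
D-F (1): add — endpoints in different components.
A-F (3): add — endpoints in different components.
C-F (5): add — endpoints in different components.
B-E (6): add — endpoints in different components.
A-C (7): skip — A and C already connected.
A-D (8): skip — A and D already connected.
B-F (9): add — endpoints in different components.
Edges rejected before the tree was complete: 2.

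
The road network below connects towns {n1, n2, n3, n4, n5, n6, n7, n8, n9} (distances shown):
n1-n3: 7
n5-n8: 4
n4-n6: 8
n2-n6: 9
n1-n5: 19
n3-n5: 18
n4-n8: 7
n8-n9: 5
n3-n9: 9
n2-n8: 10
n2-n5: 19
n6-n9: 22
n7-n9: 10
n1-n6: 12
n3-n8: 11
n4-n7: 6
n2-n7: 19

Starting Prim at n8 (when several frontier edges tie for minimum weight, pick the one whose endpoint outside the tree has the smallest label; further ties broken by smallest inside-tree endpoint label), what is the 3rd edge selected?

n4-n8

Prim, starting at n8.
Step 1: cheapest edge leaving the tree is n5-n8 (4); add n5.
Step 2: cheapest edge leaving the tree is n8-n9 (5); add n9.
Step 3: cheapest edge leaving the tree is n4-n8 (7); add n4.
Step 4: cheapest edge leaving the tree is n4-n7 (6); add n7.
Step 5: cheapest edge leaving the tree is n4-n6 (8); add n6.
Step 6: cheapest edge leaving the tree is n2-n6 (9); add n2.
Step 7: cheapest edge leaving the tree is n3-n9 (9); add n3.
Step 8: cheapest edge leaving the tree is n1-n3 (7); add n1.
The 3rd edge added is n4-n8.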